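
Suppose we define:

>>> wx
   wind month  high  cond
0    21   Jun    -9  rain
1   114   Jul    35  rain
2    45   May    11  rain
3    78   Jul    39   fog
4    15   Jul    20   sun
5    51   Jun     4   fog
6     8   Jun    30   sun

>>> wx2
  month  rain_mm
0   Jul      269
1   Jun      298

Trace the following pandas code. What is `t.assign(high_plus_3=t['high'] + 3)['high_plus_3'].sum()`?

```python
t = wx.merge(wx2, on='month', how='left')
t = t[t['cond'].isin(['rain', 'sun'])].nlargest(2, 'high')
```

merge on 'month' (how='left') → 7 rows:
   wind month  high  cond  rain_mm
0    21   Jun    -9  rain    298.0
1   114   Jul    35  rain    269.0
2    45   May    11  rain      NaN
3    78   Jul    39   fog    269.0
4    15   Jul    20   sun    269.0
5    51   Jun     4   fog    298.0
6     8   Jun    30   sun    298.0
filter rows where cond in ['rain', 'sun']:
   wind month  high  cond  rain_mm
0    21   Jun    -9  rain    298.0
1   114   Jul    35  rain    269.0
2    45   May    11  rain      NaN
4    15   Jul    20   sun    269.0
6     8   Jun    30   sun    298.0
take 2 rows with largest high:
   wind month  high  cond  rain_mm
1   114   Jul    35  rain    269.0
6     8   Jun    30   sun    298.0
add column high_plus_3 = t['high'] + 3:
   wind month  high  cond  rain_mm  high_plus_3
1   114   Jul    35  rain    269.0           38
6     8   Jun    30   sun    298.0           33
sum of column 'high_plus_3' → 71

71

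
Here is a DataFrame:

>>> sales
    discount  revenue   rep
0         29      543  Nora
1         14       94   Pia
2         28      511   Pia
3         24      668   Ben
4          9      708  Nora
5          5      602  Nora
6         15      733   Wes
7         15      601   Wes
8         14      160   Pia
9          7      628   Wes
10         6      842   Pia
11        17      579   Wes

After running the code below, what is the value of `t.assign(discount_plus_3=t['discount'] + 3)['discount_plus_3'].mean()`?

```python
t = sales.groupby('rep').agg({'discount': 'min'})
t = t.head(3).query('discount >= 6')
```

group by rep, min of discount:
      discount
rep           
Ben         24
Nora         5
Pia          6
Wes          7
take first 3 rows:
      discount
rep           
Ben         24
Nora         5
Pia          6
filter rows where discount >= 6:
     discount
rep          
Ben        24
Pia         6
add column discount_plus_3 = t['discount'] + 3:
     discount  discount_plus_3
rep                           
Ben        24               27
Pia         6                9
mean of column 'discount_plus_3' → 18.0

18.0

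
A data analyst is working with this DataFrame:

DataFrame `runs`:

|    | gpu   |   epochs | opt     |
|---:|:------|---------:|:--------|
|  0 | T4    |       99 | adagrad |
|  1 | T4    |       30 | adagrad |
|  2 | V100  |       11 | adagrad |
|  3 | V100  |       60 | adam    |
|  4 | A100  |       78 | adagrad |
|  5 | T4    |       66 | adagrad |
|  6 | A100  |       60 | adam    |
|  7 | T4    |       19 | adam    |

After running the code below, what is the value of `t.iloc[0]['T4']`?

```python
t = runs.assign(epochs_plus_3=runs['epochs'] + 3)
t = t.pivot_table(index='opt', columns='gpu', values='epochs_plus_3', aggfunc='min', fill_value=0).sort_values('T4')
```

22

add column epochs_plus_3 = runs['epochs'] + 3:
    gpu  epochs      opt  epochs_plus_3
0    T4      99  adagrad            102
1    T4      30  adagrad             33
2  V100      11  adagrad             14
3  V100      60     adam             63
4  A100      78  adagrad             81
5    T4      66  adagrad             69
6  A100      60     adam             63
7    T4      19     adam             22
pivot: rows=opt, cols=gpu, min(epochs_plus_3):
gpu      A100  T4  V100
opt                    
adagrad    81  33    14
adam       63  22    63
sort by T4:
gpu      A100  T4  V100
opt                    
adam       63  22    63
adagrad    81  33    14
Then the value at position 0, column 'T4': 22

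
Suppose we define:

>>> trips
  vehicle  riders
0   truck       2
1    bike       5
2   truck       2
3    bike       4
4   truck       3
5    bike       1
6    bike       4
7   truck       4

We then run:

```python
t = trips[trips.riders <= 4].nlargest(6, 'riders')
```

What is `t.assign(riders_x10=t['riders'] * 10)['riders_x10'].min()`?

20

filter rows where riders <= 4:
  vehicle  riders
0   truck       2
2   truck       2
3    bike       4
4   truck       3
5    bike       1
6    bike       4
7   truck       4
take 6 rows with largest riders:
  vehicle  riders
3    bike       4
6    bike       4
7   truck       4
4   truck       3
0   truck       2
2   truck       2
add column riders_x10 = t['riders'] * 10:
  vehicle  riders  riders_x10
3    bike       4          40
6    bike       4          40
7   truck       4          40
4   truck       3          30
0   truck       2          20
2   truck       2          20
Then the min of column 'riders_x10': 20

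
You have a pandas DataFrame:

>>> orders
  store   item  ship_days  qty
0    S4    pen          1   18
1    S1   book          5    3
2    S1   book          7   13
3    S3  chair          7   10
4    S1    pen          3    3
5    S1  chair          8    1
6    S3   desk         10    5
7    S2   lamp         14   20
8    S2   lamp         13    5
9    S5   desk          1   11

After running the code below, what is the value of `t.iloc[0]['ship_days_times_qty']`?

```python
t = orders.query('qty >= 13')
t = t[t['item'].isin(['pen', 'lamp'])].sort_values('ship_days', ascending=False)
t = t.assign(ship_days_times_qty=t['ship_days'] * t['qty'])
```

280

filter rows where qty >= 13:
  store  item  ship_days  qty
0    S4   pen          1   18
2    S1  book          7   13
7    S2  lamp         14   20
filter rows where item in ['pen', 'lamp']:
  store  item  ship_days  qty
0    S4   pen          1   18
7    S2  lamp         14   20
sort by ship_days descending:
  store  item  ship_days  qty
7    S2  lamp         14   20
0    S4   pen          1   18
add column ship_days_times_qty = t['ship_days'] * t['qty']:
  store  item  ship_days  qty  ship_days_times_qty
7    S2  lamp         14   20                  280
0    S4   pen          1   18                   18
So iloc[0]['ship_days_times_qty'] = 280.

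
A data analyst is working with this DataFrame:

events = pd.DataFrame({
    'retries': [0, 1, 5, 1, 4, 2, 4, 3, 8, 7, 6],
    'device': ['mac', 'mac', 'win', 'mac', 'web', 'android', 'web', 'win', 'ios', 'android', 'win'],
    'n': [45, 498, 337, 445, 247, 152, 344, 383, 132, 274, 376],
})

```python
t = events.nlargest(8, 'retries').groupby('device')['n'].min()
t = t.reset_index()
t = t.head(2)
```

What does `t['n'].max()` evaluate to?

take 8 rows with largest retries:
    retries   device    n
8         8      ios  132
9         7  android  274
10        6      win  376
2         5      win  337
4         4      web  247
6         4      web  344
7         3      win  383
5         2  android  152
group by device, min of n:
device
android    152
ios        132
web        247
win        337
Name: n, dtype: int64
reset_index():
    device    n
0  android  152
1      ios  132
2      web  247
3      win  337
take first 2 rows:
    device    n
0  android  152
1      ios  132

152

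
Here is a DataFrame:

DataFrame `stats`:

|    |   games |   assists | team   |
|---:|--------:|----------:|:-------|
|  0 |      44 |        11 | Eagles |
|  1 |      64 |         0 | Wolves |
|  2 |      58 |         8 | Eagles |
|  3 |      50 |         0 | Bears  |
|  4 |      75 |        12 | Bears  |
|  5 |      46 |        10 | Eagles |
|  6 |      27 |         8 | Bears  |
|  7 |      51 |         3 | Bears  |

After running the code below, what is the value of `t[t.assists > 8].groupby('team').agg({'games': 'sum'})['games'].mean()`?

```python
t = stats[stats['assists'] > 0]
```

82.5

filter rows where assists > 0:
   games  assists    team
0     44       11  Eagles
2     58        8  Eagles
4     75       12   Bears
5     46       10  Eagles
6     27        8   Bears
7     51        3   Bears
filter rows where assists > 8:
   games  assists    team
0     44       11  Eagles
4     75       12   Bears
5     46       10  Eagles
group by team, sum of games:
        games
team         
Bears      75
Eagles     90
So mean() = 82.5.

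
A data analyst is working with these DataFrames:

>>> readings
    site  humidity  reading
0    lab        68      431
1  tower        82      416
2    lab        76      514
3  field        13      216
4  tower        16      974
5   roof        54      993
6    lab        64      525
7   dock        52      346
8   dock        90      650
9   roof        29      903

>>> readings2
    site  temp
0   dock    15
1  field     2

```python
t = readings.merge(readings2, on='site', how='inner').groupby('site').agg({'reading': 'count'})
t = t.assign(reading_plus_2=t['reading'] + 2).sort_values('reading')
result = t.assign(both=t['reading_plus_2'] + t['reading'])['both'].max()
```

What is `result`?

merge on 'site' (how='inner') → 3 rows:
    site  humidity  reading  temp
0  field        13      216     2
1   dock        52      346    15
2   dock        90      650    15
group by site, count of reading:
       reading
site          
dock         2
field        1
add column reading_plus_2 = t['reading'] + 2:
       reading  reading_plus_2
site                          
dock         2               4
field        1               3
sort by reading:
       reading  reading_plus_2
site                          
field        1               3
dock         2               4
add column both = t['reading_plus_2'] + t['reading']:
       reading  reading_plus_2  both
site                                
field        1               3     4
dock         2               4     6
max of column 'both' → 6

6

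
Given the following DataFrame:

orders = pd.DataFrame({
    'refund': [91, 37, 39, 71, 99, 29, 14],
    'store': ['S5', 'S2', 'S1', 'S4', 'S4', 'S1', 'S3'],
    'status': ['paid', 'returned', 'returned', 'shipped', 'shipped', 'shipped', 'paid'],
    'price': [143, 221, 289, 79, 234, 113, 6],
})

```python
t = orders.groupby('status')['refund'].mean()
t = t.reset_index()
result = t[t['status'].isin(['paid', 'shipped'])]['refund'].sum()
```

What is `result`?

118.833333333

group by status, mean of refund:
status
paid        52.500000
returned    38.000000
shipped     66.333333
Name: refund, dtype: float64
reset_index():
     status     refund
0      paid  52.500000
1  returned  38.000000
2   shipped  66.333333
filter rows where status in ['paid', 'shipped']:
    status     refund
0     paid  52.500000
2  shipped  66.333333
Finally, sum of column 'refund' = 118.833333333.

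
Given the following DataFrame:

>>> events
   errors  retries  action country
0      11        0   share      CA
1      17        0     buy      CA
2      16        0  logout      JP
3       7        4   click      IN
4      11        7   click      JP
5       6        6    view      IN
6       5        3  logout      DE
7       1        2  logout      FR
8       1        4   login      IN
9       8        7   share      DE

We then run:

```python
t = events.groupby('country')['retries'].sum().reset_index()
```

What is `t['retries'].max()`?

14

group by country, sum of retries:
country
CA     0
DE    10
FR     2
IN    14
JP     7
Name: retries, dtype: int64
reset_index():
  country  retries
0      CA        0
1      DE       10
2      FR        2
3      IN       14
4      JP        7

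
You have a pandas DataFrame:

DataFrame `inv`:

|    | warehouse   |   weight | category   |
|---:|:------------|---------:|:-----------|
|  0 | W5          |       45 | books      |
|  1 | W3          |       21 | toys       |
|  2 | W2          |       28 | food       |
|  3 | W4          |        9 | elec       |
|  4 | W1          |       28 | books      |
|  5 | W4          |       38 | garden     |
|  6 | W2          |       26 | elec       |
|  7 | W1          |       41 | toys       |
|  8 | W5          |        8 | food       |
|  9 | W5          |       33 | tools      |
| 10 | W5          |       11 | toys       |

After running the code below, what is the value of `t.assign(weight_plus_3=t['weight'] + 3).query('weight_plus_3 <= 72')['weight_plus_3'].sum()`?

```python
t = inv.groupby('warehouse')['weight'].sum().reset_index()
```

203

group by warehouse, sum of weight:
warehouse
W1    69
W2    54
W3    21
W4    47
W5    97
Name: weight, dtype: int64
reset_index():
  warehouse  weight
0        W1      69
1        W2      54
2        W3      21
3        W4      47
4        W5      97
add column weight_plus_3 = t['weight'] + 3:
  warehouse  weight  weight_plus_3
0        W1      69             72
1        W2      54             57
2        W3      21             24
3        W4      47             50
4        W5      97            100
filter rows where weight_plus_3 <= 72:
  warehouse  weight  weight_plus_3
0        W1      69             72
1        W2      54             57
2        W3      21             24
3        W4      47             50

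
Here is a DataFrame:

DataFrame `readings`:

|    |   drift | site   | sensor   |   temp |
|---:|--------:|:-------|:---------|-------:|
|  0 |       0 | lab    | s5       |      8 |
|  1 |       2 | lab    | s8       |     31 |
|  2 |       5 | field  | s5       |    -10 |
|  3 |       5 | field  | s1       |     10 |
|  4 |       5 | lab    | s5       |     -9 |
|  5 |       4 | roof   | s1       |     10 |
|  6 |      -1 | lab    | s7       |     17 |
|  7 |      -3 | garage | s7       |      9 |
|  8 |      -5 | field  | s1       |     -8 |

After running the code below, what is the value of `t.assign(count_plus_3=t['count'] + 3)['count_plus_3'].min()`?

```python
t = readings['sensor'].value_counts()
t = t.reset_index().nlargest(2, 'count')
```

6

value_counts of sensor:
sensor
s5    3
s1    3
s7    2
s8    1
Name: count, dtype: int64
reset_index():
  sensor  count
0     s5      3
1     s1      3
2     s7      2
3     s8      1
take 2 rows with largest count:
  sensor  count
0     s5      3
1     s1      3
add column count_plus_3 = t['count'] + 3:
  sensor  count  count_plus_3
0     s5      3             6
1     s1      3             6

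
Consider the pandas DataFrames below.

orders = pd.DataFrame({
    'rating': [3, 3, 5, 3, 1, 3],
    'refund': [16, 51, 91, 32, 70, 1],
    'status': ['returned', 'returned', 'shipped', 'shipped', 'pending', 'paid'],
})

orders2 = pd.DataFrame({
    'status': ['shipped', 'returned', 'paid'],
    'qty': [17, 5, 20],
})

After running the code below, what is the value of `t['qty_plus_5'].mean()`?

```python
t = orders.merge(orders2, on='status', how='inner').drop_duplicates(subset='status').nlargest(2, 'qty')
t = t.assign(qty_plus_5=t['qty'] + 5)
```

merge on 'status' (how='inner') → 5 rows:
   rating  refund    status  qty
0       3      16  returned    5
1       3      51  returned    5
2       5      91   shipped   17
3       3      32   shipped   17
4       3       1      paid   20
drop duplicate status (keep=first):
   rating  refund    status  qty
0       3      16  returned    5
2       5      91   shipped   17
4       3       1      paid   20
take 2 rows with largest qty:
   rating  refund   status  qty
4       3       1     paid   20
2       5      91  shipped   17
add column qty_plus_5 = t['qty'] + 5:
   rating  refund   status  qty  qty_plus_5
4       3       1     paid   20          25
2       5      91  shipped   17          22
The mean of column 'qty_plus_5' is 23.5.

23.5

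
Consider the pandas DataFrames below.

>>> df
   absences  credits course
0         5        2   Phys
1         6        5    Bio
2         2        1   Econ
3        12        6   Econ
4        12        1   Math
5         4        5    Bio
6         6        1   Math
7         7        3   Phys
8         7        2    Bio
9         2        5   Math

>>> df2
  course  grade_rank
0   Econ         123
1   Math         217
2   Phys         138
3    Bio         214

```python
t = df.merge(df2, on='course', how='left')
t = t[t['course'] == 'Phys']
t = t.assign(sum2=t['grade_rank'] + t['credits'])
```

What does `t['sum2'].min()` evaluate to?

140

merge on 'course' (how='left') → 10 rows:
   absences  credits course  grade_rank
0         5        2   Phys         138
1         6        5    Bio         214
2         2        1   Econ         123
3        12        6   Econ         123
4        12        1   Math         217
5         4        5    Bio         214
6         6        1   Math         217
7         7        3   Phys         138
8         7        2    Bio         214
9         2        5   Math         217
filter rows where course == 'Phys':
   absences  credits course  grade_rank
0         5        2   Phys         138
7         7        3   Phys         138
add column sum2 = t['grade_rank'] + t['credits']:
   absences  credits course  grade_rank  sum2
0         5        2   Phys         138   140
7         7        3   Phys         138   141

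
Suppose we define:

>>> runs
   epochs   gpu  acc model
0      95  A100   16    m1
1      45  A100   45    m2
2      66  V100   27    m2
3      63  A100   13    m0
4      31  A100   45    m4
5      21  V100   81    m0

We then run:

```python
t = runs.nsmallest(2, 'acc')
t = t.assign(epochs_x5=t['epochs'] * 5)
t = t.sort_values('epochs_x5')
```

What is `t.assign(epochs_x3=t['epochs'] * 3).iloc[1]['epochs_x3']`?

285

take 2 rows with smallest acc:
   epochs   gpu  acc model
3      63  A100   13    m0
0      95  A100   16    m1
add column epochs_x5 = t['epochs'] * 5:
   epochs   gpu  acc model  epochs_x5
3      63  A100   13    m0        315
0      95  A100   16    m1        475
sort by epochs_x5:
   epochs   gpu  acc model  epochs_x5
3      63  A100   13    m0        315
0      95  A100   16    m1        475
add column epochs_x3 = t['epochs'] * 3:
   epochs   gpu  acc model  epochs_x5  epochs_x3
3      63  A100   13    m0        315        189
0      95  A100   16    m1        475        285
Taking the value at position 1, column 'epochs_x3' gives 285.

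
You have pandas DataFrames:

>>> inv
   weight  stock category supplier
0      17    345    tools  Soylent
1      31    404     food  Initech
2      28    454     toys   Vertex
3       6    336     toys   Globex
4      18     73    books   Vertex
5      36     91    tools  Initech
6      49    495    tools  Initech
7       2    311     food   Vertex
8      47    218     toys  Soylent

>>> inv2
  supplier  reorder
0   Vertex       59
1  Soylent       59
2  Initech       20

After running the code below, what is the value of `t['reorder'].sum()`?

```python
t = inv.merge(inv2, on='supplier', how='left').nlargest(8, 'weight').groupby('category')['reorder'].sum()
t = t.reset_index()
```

merge on 'supplier' (how='left') → 9 rows:
   weight  stock category supplier  reorder
0      17    345    tools  Soylent     59.0
1      31    404     food  Initech     20.0
2      28    454     toys   Vertex     59.0
3       6    336     toys   Globex      NaN
4      18     73    books   Vertex     59.0
5      36     91    tools  Initech     20.0
6      49    495    tools  Initech     20.0
7       2    311     food   Vertex     59.0
8      47    218     toys  Soylent     59.0
take 8 rows with largest weight:
   weight  stock category supplier  reorder
6      49    495    tools  Initech     20.0
8      47    218     toys  Soylent     59.0
5      36     91    tools  Initech     20.0
1      31    404     food  Initech     20.0
2      28    454     toys   Vertex     59.0
4      18     73    books   Vertex     59.0
0      17    345    tools  Soylent     59.0
3       6    336     toys   Globex      NaN
group by category, sum of reorder:
category
books     59.0
food      20.0
tools     99.0
toys     118.0
Name: reorder, dtype: float64
reset_index():
  category  reorder
0    books     59.0
1     food     20.0
2    tools     99.0
3     toys    118.0
Reading off the sum of column 'reorder', we get 296.0.

296.0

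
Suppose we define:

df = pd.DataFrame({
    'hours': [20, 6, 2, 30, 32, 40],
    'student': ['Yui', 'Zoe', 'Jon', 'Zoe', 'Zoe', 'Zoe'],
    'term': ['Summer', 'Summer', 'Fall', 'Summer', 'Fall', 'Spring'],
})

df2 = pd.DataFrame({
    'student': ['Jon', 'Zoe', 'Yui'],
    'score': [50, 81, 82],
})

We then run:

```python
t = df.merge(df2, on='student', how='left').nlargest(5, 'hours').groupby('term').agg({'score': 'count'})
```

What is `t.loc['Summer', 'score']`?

merge on 'student' (how='left') → 6 rows:
   hours student    term  score
0     20     Yui  Summer     82
1      6     Zoe  Summer     81
2      2     Jon    Fall     50
3     30     Zoe  Summer     81
4     32     Zoe    Fall     81
5     40     Zoe  Spring     81
take 5 rows with largest hours:
   hours student    term  score
5     40     Zoe  Spring     81
4     32     Zoe    Fall     81
3     30     Zoe  Summer     81
0     20     Yui  Summer     82
1      6     Zoe  Summer     81
group by term, count of score:
        score
term         
Fall        1
Spring      1
Summer      3
So loc['Summer', 'score'] = 3.

3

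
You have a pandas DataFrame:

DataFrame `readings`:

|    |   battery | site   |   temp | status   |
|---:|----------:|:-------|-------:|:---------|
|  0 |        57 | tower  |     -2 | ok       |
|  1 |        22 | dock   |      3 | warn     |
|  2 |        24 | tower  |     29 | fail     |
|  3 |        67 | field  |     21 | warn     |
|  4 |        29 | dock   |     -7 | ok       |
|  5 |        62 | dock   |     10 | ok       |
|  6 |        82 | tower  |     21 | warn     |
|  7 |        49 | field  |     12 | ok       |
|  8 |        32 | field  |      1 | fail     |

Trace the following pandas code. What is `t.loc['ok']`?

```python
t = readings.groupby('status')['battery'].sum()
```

group by status, sum of battery:
status
fail     56
ok      197
warn    171
Name: battery, dtype: int64
Reading off the value at index 'ok', we get 197.

197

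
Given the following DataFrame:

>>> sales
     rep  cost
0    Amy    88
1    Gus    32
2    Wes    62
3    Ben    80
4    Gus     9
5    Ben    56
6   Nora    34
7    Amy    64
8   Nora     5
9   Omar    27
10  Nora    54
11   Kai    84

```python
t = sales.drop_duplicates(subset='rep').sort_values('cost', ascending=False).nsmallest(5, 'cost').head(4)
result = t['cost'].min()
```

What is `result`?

27

drop duplicate rep (keep=first):
     rep  cost
0    Amy    88
1    Gus    32
2    Wes    62
3    Ben    80
6   Nora    34
9   Omar    27
11   Kai    84
sort by cost descending:
     rep  cost
0    Amy    88
11   Kai    84
3    Ben    80
2    Wes    62
6   Nora    34
1    Gus    32
9   Omar    27
take 5 rows with smallest cost:
    rep  cost
9  Omar    27
1   Gus    32
6  Nora    34
2   Wes    62
3   Ben    80
take first 4 rows:
    rep  cost
9  Omar    27
1   Gus    32
6  Nora    34
2   Wes    62
Then the min of column 'cost': 27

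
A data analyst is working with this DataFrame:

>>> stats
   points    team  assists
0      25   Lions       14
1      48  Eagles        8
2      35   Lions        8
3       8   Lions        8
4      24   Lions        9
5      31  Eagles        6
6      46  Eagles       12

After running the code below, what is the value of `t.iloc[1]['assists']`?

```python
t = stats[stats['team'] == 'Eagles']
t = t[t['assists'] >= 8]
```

filter rows where team == 'Eagles':
   points    team  assists
1      48  Eagles        8
5      31  Eagles        6
6      46  Eagles       12
filter rows where assists >= 8:
   points    team  assists
1      48  Eagles        8
6      46  Eagles       12

12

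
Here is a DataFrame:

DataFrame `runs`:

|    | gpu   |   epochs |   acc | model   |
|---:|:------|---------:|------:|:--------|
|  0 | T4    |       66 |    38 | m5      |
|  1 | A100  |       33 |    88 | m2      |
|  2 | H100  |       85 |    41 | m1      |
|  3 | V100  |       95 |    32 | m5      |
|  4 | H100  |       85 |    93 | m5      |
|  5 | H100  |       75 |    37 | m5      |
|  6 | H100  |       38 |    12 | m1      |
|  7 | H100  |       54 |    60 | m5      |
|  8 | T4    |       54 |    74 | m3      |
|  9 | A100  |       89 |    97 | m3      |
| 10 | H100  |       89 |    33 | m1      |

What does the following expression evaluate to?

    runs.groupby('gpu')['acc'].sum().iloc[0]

group by gpu, sum of acc:
gpu
A100    185
H100    276
T4      112
V100     32
Name: acc, dtype: int64
Then the value at position 0: 185

185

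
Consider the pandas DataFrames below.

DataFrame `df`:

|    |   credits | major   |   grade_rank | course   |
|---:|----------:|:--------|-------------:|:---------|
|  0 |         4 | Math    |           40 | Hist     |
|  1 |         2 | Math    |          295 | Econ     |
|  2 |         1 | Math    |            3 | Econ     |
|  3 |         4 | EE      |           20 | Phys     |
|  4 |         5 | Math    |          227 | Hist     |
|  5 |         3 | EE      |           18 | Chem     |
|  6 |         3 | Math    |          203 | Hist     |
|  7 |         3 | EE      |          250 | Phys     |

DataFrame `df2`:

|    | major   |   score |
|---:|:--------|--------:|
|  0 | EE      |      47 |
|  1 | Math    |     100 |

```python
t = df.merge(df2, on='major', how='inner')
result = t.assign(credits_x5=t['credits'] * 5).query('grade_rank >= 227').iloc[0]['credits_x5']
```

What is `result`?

10

merge on 'major' (how='inner') → 8 rows:
   credits major  grade_rank course  score
0        4  Math          40   Hist    100
1        2  Math         295   Econ    100
2        1  Math           3   Econ    100
3        4    EE          20   Phys     47
4        5  Math         227   Hist    100
5        3    EE          18   Chem     47
6        3  Math         203   Hist    100
7        3    EE         250   Phys     47
add column credits_x5 = t['credits'] * 5:
   credits major  grade_rank course  score  credits_x5
0        4  Math          40   Hist    100          20
1        2  Math         295   Econ    100          10
2        1  Math           3   Econ    100           5
3        4    EE          20   Phys     47          20
4        5  Math         227   Hist    100          25
5        3    EE          18   Chem     47          15
6        3  Math         203   Hist    100          15
7        3    EE         250   Phys     47          15
filter rows where grade_rank >= 227:
   credits major  grade_rank course  score  credits_x5
1        2  Math         295   Econ    100          10
4        5  Math         227   Hist    100          25
7        3    EE         250   Phys     47          15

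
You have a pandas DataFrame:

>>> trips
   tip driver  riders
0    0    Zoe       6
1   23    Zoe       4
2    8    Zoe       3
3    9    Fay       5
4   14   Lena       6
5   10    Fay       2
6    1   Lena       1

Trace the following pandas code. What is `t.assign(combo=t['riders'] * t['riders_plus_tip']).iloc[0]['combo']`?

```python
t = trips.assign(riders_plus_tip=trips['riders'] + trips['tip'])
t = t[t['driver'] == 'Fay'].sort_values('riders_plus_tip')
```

add column riders_plus_tip = trips['riders'] + trips['tip']:
   tip driver  riders  riders_plus_tip
0    0    Zoe       6                6
1   23    Zoe       4               27
2    8    Zoe       3               11
3    9    Fay       5               14
4   14   Lena       6               20
5   10    Fay       2               12
6    1   Lena       1                2
filter rows where driver == 'Fay':
   tip driver  riders  riders_plus_tip
3    9    Fay       5               14
5   10    Fay       2               12
sort by riders_plus_tip:
   tip driver  riders  riders_plus_tip
5   10    Fay       2               12
3    9    Fay       5               14
add column combo = t['riders'] * t['riders_plus_tip']:
   tip driver  riders  riders_plus_tip  combo
5   10    Fay       2               12     24
3    9    Fay       5               14     70

24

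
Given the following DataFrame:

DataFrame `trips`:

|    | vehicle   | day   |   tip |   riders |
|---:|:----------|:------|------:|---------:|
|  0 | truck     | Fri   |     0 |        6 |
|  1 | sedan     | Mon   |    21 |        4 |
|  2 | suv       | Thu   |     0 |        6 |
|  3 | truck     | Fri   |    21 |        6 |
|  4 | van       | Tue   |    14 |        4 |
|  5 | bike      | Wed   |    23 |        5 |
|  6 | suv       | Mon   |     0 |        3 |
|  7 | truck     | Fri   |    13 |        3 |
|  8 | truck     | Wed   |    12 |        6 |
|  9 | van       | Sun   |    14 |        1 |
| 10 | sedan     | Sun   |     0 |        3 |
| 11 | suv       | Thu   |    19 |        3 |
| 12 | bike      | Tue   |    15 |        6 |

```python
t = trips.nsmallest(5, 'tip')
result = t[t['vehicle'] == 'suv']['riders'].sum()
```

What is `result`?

take 5 rows with smallest tip:
   vehicle  day  tip  riders
0    truck  Fri    0       6
2      suv  Thu    0       6
6      suv  Mon    0       3
10   sedan  Sun    0       3
8    truck  Wed   12       6
filter rows where vehicle == 'suv':
  vehicle  day  tip  riders
2     suv  Thu    0       6
6     suv  Mon    0       3
Finally, sum of column 'riders' = 9.

9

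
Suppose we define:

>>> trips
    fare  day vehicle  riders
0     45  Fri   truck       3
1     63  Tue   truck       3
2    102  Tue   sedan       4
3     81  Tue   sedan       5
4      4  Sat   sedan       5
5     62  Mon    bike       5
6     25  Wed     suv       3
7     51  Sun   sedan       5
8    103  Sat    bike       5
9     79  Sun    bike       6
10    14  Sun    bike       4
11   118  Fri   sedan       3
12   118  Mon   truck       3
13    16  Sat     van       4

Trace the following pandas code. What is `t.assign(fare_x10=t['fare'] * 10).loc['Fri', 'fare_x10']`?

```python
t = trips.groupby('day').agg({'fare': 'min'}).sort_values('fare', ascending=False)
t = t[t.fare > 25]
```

group by day, min of fare:
     fare
day      
Fri    45
Mon    62
Sat     4
Sun    14
Tue    63
Wed    25
sort by fare descending:
     fare
day      
Tue    63
Mon    62
Fri    45
Wed    25
Sun    14
Sat     4
filter rows where fare > 25:
     fare
day      
Tue    63
Mon    62
Fri    45
add column fare_x10 = t['fare'] * 10:
     fare  fare_x10
day                
Tue    63       630
Mon    62       620
Fri    45       450

450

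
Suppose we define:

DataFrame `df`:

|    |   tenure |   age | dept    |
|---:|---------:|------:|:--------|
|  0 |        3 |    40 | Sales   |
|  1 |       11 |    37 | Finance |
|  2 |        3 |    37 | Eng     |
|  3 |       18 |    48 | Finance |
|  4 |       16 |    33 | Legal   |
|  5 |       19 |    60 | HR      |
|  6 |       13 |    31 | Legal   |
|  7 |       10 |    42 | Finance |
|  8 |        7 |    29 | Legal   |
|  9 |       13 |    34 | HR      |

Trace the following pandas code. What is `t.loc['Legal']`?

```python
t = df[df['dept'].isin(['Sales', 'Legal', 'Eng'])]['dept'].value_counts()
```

filter rows where dept in ['Sales', 'Legal', 'Eng']:
   tenure  age   dept
0       3   40  Sales
2       3   37    Eng
4      16   33  Legal
6      13   31  Legal
8       7   29  Legal
value_counts of dept:
dept
Legal    3
Sales    1
Eng      1
Name: count, dtype: int64
Reading off the value at index 'Legal', we get 3.

3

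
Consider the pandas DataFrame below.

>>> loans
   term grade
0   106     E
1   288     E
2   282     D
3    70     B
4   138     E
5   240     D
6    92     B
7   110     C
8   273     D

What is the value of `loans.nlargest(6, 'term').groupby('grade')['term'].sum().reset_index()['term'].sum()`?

1331

take 6 rows with largest term:
   term grade
1   288     E
2   282     D
8   273     D
5   240     D
4   138     E
7   110     C
group by grade, sum of term:
grade
C    110
D    795
E    426
Name: term, dtype: int64
reset_index():
  grade  term
0     C   110
1     D   795
2     E   426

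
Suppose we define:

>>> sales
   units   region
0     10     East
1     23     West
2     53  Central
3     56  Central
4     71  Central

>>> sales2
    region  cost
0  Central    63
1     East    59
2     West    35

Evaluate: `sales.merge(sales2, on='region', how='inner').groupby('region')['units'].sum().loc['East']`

merge on 'region' (how='inner') → 5 rows:
   units   region  cost
0     10     East    59
1     23     West    35
2     53  Central    63
3     56  Central    63
4     71  Central    63
group by region, sum of units:
region
Central    180
East        10
West        23
Name: units, dtype: int64
value at index 'East' → 10

10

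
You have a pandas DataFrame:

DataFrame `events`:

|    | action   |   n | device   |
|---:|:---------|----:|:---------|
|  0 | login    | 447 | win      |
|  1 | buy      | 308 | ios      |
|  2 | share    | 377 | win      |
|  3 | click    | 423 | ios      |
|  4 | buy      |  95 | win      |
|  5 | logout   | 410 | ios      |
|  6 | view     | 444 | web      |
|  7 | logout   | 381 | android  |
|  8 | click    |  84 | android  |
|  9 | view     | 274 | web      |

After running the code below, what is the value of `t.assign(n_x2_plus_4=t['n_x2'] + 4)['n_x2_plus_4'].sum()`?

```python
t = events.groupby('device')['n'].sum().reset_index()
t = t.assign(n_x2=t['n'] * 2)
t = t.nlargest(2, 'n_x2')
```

4128

group by device, sum of n:
device
android     465
ios        1141
web         718
win         919
Name: n, dtype: int64
reset_index():
    device     n
0  android   465
1      ios  1141
2      web   718
3      win   919
add column n_x2 = t['n'] * 2:
    device     n  n_x2
0  android   465   930
1      ios  1141  2282
2      web   718  1436
3      win   919  1838
take 2 rows with largest n_x2:
  device     n  n_x2
1    ios  1141  2282
3    win   919  1838
add column n_x2_plus_4 = t['n_x2'] + 4:
  device     n  n_x2  n_x2_plus_4
1    ios  1141  2282         2286
3    win   919  1838         1842
Taking the sum of column 'n_x2_plus_4' gives 4128.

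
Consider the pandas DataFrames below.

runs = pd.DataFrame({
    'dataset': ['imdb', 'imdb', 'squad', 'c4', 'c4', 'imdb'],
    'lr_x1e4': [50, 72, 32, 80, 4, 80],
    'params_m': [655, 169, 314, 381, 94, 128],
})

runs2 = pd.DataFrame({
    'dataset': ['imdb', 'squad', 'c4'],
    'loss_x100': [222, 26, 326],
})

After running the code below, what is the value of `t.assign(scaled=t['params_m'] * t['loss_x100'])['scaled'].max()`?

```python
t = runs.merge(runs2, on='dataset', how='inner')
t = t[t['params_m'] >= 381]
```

merge on 'dataset' (how='inner') → 6 rows:
  dataset  lr_x1e4  params_m  loss_x100
0    imdb       50       655        222
1    imdb       72       169        222
2   squad       32       314         26
3      c4       80       381        326
4      c4        4        94        326
5    imdb       80       128        222
filter rows where params_m >= 381:
  dataset  lr_x1e4  params_m  loss_x100
0    imdb       50       655        222
3      c4       80       381        326
add column scaled = t['params_m'] * t['loss_x100']:
  dataset  lr_x1e4  params_m  loss_x100  scaled
0    imdb       50       655        222  145410
3      c4       80       381        326  124206
So max() = 145410.

145410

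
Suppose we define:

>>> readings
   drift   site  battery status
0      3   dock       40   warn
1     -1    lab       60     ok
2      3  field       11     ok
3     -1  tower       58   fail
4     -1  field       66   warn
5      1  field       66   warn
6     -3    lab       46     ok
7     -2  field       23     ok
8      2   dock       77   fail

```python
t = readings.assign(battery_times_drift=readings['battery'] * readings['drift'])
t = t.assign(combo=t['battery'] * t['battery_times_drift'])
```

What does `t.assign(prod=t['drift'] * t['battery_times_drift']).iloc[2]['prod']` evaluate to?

99

add column battery_times_drift = readings['battery'] * readings['drift']:
   drift   site  battery status  battery_times_drift
0      3   dock       40   warn                  120
1     -1    lab       60     ok                  -60
2      3  field       11     ok                   33
3     -1  tower       58   fail                  -58
4     -1  field       66   warn                  -66
5      1  field       66   warn                   66
6     -3    lab       46     ok                 -138
7     -2  field       23     ok                  -46
8      2   dock       77   fail                  154
add column combo = t['battery'] * t['battery_times_drift']:
   drift   site  battery status  battery_times_drift  combo
0      3   dock       40   warn                  120   4800
1     -1    lab       60     ok                  -60  -3600
2      3  field       11     ok                   33    363
3     -1  tower       58   fail                  -58  -3364
4     -1  field       66   warn                  -66  -4356
5      1  field       66   warn                   66   4356
6     -3    lab       46     ok                 -138  -6348
7     -2  field       23     ok                  -46  -1058
8      2   dock       77   fail                  154  11858
add column prod = t['drift'] * t['battery_times_drift']:
   drift   site  battery status  battery_times_drift  combo  prod
0      3   dock       40   warn                  120   4800   360
1     -1    lab       60     ok                  -60  -3600    60
2      3  field       11     ok                   33    363    99
3     -1  tower       58   fail                  -58  -3364    58
4     -1  field       66   warn                  -66  -4356    66
5      1  field       66   warn                   66   4356    66
6     -3    lab       46     ok                 -138  -6348   414
7     -2  field       23     ok                  -46  -1058    92
8      2   dock       77   fail                  154  11858   308
Taking the value at position 2, column 'prod' gives 99.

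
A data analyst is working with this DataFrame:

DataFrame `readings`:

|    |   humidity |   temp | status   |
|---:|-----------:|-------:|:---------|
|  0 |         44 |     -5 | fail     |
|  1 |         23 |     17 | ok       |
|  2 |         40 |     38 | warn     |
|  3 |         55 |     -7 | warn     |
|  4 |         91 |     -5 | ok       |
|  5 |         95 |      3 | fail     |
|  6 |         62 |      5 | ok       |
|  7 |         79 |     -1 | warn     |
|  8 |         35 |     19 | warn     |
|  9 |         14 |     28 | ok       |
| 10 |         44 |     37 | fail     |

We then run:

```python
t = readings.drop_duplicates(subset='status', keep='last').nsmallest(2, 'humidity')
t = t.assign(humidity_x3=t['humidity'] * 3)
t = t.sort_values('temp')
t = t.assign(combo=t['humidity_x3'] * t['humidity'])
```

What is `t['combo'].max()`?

drop duplicate status (keep=last):
    humidity  temp status
8         35    19   warn
9         14    28     ok
10        44    37   fail
take 2 rows with smallest humidity:
   humidity  temp status
9        14    28     ok
8        35    19   warn
add column humidity_x3 = t['humidity'] * 3:
   humidity  temp status  humidity_x3
9        14    28     ok           42
8        35    19   warn          105
sort by temp:
   humidity  temp status  humidity_x3
8        35    19   warn          105
9        14    28     ok           42
add column combo = t['humidity_x3'] * t['humidity']:
   humidity  temp status  humidity_x3  combo
8        35    19   warn          105   3675
9        14    28     ok           42    588
Reading off the max of column 'combo', we get 3675.

3675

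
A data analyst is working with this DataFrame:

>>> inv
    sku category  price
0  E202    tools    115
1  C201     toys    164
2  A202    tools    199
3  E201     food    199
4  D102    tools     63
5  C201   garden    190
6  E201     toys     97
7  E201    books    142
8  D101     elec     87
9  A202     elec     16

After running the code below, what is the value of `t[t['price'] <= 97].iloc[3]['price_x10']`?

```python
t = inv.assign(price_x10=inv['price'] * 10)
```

add column price_x10 = inv['price'] * 10:
    sku category  price  price_x10
0  E202    tools    115       1150
1  C201     toys    164       1640
2  A202    tools    199       1990
3  E201     food    199       1990
4  D102    tools     63        630
5  C201   garden    190       1900
6  E201     toys     97        970
7  E201    books    142       1420
8  D101     elec     87        870
9  A202     elec     16        160
filter rows where price <= 97:
    sku category  price  price_x10
4  D102    tools     63        630
6  E201     toys     97        970
8  D101     elec     87        870
9  A202     elec     16        160

160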